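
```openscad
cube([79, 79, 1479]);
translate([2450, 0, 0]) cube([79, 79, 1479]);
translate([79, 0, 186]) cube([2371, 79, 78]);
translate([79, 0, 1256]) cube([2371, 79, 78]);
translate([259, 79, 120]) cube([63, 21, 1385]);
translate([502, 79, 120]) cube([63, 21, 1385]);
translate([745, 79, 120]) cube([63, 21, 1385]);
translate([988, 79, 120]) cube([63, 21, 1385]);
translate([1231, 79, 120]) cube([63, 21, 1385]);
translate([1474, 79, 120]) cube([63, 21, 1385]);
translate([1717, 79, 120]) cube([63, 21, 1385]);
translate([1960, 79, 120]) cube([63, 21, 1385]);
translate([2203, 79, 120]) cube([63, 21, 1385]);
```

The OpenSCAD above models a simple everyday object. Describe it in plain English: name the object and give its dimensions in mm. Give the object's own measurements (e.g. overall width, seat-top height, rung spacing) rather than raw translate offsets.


A fence section. Two 79×79 mm posts, 1479 mm tall, stand on the floor with a clear span of 2371 mm between their inner faces. Two horizontal rails of 79×78 mm section span the gap between the posts with their undersides at z = 186 mm and z = 1256 mm, flush with the posts' −y face. 9 pickets, each 63 mm wide, 21 mm thick and 1385 mm tall, are fixed to the +y face of the rails with their bottoms at z = 120 mm, spaced across the span with a 180 mm gap after the −x post and between neighbouring pickets, with 184 mm left before the +x post.


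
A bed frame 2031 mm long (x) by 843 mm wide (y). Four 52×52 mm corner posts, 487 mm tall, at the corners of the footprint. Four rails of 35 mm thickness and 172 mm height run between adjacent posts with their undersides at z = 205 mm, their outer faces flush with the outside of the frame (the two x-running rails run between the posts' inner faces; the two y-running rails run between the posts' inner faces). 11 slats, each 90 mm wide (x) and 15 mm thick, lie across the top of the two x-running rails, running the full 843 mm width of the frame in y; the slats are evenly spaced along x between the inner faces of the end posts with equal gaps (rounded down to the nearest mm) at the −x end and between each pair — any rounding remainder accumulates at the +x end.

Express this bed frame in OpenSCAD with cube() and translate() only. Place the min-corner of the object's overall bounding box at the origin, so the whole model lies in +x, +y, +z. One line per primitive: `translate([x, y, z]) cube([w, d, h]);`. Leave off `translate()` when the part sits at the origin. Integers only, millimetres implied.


cube([52, 52, 487]);
translate([0, 791, 0]) cube([52, 52, 487]);
translate([1979, 0, 0]) cube([52, 52, 487]);
translate([1979, 791, 0]) cube([52, 52, 487]);
translate([52, 0, 205]) cube([1927, 35, 172]);
translate([52, 808, 205]) cube([1927, 35, 172]);
translate([0, 52, 205]) cube([35, 739, 172]);
translate([1996, 52, 205]) cube([35, 739, 172]);
translate([130, 0, 377]) cube([90, 843, 15]);
translate([298, 0, 377]) cube([90, 843, 15]);
translate([466, 0, 377]) cube([90, 843, 15]);
translate([634, 0, 377]) cube([90, 843, 15]);
translate([802, 0, 377]) cube([90, 843, 15]);
translate([970, 0, 377]) cube([90, 843, 15]);
translate([1138, 0, 377]) cube([90, 843, 15]);
translate([1306, 0, 377]) cube([90, 843, 15]);
translate([1474, 0, 377]) cube([90, 843, 15]);
translate([1642, 0, 377]) cube([90, 843, 15]);
translate([1810, 0, 377]) cube([90, 843, 15]);


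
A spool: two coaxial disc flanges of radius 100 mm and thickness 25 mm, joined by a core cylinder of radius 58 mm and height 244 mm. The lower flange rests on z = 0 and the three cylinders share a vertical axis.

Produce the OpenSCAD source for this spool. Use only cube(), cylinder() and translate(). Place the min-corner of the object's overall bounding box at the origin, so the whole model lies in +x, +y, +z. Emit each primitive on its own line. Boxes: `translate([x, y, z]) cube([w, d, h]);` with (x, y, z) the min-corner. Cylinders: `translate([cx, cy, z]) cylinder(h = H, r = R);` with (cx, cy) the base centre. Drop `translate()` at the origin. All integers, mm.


translate([100, 100, 0]) cylinder(h = 25, r = 100);
translate([100, 100, 25]) cylinder(h = 244, r = 58);
translate([100, 100, 269]) cylinder(h = 25, r = 100);


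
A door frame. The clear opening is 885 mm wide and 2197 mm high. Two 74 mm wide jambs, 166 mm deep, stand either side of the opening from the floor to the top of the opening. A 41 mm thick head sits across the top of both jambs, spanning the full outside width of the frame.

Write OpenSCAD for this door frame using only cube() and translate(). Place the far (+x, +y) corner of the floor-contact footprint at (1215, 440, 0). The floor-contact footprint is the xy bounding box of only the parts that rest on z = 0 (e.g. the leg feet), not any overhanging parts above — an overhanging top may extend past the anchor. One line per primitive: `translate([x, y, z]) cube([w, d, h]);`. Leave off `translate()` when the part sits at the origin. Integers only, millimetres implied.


translate([182, 274, 0]) cube([74, 166, 2197]);
translate([1141, 274, 0]) cube([74, 166, 2197]);
translate([182, 274, 2197]) cube([1033, 166, 41]);


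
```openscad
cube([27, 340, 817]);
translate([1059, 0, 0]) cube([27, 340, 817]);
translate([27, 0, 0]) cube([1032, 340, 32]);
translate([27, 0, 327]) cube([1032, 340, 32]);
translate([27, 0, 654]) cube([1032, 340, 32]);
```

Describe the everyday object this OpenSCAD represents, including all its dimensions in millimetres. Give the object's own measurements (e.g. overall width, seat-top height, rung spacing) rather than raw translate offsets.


An open bookshelf. Two side panels, each 27 mm thick, 340 mm deep and 817 mm tall, stand 1086 mm apart (outside-to-outside). Between them sit 3 shelves, each 32 mm thick and 340 mm deep, spanning the full gap between the sides. The bottom shelf rests on the floor (its underside at z = 0) and the clear gap between one shelf's top and the next shelf's underside is 295 mm.


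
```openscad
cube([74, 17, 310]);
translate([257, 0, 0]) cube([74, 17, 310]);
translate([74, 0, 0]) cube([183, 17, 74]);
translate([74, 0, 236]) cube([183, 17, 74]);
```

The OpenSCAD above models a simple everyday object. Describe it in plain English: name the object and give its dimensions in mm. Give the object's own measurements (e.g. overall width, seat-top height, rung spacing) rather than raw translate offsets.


A rectangular picture frame lying in the x–z plane (depth along y). The opening is 183 mm wide (x) by 162 mm tall (z), surrounded by a border 74 mm wide on all four sides. The frame is 17 mm deep and is made of two full-height vertical stiles with two horizontal rails fitted between them.


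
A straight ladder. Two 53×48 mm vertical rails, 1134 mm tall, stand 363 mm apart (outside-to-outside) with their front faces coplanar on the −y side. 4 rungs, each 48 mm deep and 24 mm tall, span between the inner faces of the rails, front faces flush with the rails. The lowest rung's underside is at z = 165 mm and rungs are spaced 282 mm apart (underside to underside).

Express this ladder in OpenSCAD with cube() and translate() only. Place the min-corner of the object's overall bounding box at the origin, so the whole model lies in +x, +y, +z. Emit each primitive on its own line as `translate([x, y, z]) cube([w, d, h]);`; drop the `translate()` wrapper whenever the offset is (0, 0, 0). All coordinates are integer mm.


// rung span = 363 - 2*53 = 257
// rung[k] z = 165 + k*282
cube([53, 48, 1134]);
translate([310, 0, 0]) cube([53, 48, 1134]);
translate([53, 0, 165]) cube([257, 48, 24]);
translate([53, 0, 447]) cube([257, 48, 24]);
translate([53, 0, 729]) cube([257, 48, 24]);
translate([53, 0, 1011]) cube([257, 48, 24]);


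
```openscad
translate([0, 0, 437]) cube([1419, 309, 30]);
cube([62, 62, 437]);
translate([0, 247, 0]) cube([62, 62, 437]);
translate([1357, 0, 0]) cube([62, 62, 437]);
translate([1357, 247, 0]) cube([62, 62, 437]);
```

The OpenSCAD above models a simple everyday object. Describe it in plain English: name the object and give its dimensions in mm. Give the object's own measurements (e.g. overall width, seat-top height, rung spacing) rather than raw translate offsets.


A long wooden bench with a 1419 mm (x) × 309 mm (y) seat, 30 mm thick, its top surface 467 mm above the floor. Four 62 mm square legs at the seat corners, flush with the edges, run from z = 0 to the seat underside.


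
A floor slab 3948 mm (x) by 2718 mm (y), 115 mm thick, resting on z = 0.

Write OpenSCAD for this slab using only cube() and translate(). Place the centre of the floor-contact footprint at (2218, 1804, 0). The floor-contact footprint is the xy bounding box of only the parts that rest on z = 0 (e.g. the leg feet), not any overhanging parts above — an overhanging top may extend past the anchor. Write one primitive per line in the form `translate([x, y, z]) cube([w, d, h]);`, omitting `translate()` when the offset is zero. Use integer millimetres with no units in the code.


translate([244, 445, 0]) cube([3948, 2718, 115]);


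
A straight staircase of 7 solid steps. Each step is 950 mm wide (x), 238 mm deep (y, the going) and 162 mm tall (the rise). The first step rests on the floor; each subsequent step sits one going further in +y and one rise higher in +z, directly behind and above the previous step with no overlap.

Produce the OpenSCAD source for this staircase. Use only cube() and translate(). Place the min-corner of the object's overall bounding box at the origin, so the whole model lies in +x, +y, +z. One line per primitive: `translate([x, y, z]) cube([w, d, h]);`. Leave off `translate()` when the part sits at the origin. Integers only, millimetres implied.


cube([950, 238, 162]);
translate([0, 238, 162]) cube([950, 238, 162]);
translate([0, 476, 324]) cube([950, 238, 162]);
translate([0, 714, 486]) cube([950, 238, 162]);
translate([0, 952, 648]) cube([950, 238, 162]);
translate([0, 1190, 810]) cube([950, 238, 162]);
translate([0, 1428, 972]) cube([950, 238, 162]);


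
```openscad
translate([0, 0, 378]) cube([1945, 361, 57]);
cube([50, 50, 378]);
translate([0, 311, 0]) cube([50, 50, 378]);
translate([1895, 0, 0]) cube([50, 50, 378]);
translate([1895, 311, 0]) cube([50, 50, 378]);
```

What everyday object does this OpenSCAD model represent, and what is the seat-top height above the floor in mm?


A bench. The seat-top height is 435 mm.

A long slab on four corner posts — a bench. The slab sits at z = 378 with thickness 57, so the top is 378 + 57 = 435 mm.


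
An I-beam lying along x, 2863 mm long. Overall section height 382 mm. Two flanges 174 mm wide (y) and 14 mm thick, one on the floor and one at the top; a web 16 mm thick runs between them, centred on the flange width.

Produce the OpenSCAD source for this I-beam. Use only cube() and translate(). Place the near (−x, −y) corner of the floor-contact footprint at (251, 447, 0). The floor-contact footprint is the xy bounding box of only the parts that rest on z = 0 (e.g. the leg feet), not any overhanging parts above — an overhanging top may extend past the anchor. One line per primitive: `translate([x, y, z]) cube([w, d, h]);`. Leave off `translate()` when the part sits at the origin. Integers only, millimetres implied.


translate([251, 447, 0]) cube([2863, 174, 14]);
translate([251, 526, 14]) cube([2863, 16, 354]);
translate([251, 447, 368]) cube([2863, 174, 14]);


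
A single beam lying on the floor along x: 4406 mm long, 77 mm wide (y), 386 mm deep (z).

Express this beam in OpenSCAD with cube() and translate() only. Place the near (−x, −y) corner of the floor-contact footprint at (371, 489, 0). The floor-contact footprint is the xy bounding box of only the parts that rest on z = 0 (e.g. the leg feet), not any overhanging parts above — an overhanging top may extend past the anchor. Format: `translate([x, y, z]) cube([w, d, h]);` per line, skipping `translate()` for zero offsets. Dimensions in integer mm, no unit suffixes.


translate([371, 489, 0]) cube([4406, 77, 386]);


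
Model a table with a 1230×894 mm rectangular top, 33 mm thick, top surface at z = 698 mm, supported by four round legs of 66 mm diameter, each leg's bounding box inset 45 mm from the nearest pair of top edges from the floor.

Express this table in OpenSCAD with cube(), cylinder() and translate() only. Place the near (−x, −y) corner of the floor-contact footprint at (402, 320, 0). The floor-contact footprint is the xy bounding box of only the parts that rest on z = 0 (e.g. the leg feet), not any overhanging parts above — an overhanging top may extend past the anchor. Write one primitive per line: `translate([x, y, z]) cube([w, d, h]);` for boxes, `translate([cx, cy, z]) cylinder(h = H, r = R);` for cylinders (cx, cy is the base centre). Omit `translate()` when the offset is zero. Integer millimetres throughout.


translate([357, 275, 665]) cube([1230, 894, 33]);
translate([435, 353, 0]) cylinder(h = 665, r = 33);
translate([1509, 353, 0]) cylinder(h = 665, r = 33);
translate([435, 1091, 0]) cylinder(h = 665, r = 33);
translate([1509, 1091, 0]) cylinder(h = 665, r = 33);


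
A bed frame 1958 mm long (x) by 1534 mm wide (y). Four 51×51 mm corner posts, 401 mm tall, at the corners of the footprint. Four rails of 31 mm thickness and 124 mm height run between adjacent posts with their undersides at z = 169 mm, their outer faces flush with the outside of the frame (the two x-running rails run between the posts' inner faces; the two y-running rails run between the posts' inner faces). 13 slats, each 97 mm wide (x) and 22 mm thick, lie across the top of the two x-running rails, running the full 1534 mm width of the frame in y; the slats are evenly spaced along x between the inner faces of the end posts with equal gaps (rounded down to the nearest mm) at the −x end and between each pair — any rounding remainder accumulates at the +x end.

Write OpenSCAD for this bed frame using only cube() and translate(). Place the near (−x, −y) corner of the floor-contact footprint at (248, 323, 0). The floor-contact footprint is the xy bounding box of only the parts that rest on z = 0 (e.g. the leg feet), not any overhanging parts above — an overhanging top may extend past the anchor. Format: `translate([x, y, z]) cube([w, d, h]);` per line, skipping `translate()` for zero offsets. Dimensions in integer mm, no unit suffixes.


// slat z = rail_z + rail_h = 169 + 124 = 293
// slat gap = ⌊(1856 − 13·97) / 14⌋ = 42
translate([248, 323, 0]) cube([51, 51, 401]);
translate([248, 1806, 0]) cube([51, 51, 401]);
translate([2155, 323, 0]) cube([51, 51, 401]);
translate([2155, 1806, 0]) cube([51, 51, 401]);
translate([299, 323, 169]) cube([1856, 31, 124]);
translate([299, 1826, 169]) cube([1856, 31, 124]);
translate([248, 374, 169]) cube([31, 1432, 124]);
translate([2175, 374, 169]) cube([31, 1432, 124]);
translate([341, 323, 293]) cube([97, 1534, 22]);
translate([480, 323, 293]) cube([97, 1534, 22]);
translate([619, 323, 293]) cube([97, 1534, 22]);
translate([758, 323, 293]) cube([97, 1534, 22]);
translate([897, 323, 293]) cube([97, 1534, 22]);
translate([1036, 323, 293]) cube([97, 1534, 22]);
translate([1175, 323, 293]) cube([97, 1534, 22]);
translate([1314, 323, 293]) cube([97, 1534, 22]);
translate([1453, 323, 293]) cube([97, 1534, 22]);
translate([1592, 323, 293]) cube([97, 1534, 22]);
translate([1731, 323, 293]) cube([97, 1534, 22]);
translate([1870, 323, 293]) cube([97, 1534, 22]);
translate([2009, 323, 293]) cube([97, 1534, 22]);


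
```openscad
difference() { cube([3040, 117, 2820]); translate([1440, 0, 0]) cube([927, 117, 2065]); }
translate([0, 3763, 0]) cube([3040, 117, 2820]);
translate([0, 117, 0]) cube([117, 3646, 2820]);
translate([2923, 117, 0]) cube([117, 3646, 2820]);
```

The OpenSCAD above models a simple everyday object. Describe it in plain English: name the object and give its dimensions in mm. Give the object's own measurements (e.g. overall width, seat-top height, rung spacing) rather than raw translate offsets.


A single room: four walls, each 2820 mm tall and 117 mm thick, enclosing an outside footprint 3040×3880 mm (x × y), no floor or roof. The front and back walls (−y and +y sides) run the full x-width; the side walls fit between their inner faces. A door opening 927 mm wide and 2065 mm tall is cut through the front wall from the floor up, its −x edge 1440 mm from the wall's −x end.


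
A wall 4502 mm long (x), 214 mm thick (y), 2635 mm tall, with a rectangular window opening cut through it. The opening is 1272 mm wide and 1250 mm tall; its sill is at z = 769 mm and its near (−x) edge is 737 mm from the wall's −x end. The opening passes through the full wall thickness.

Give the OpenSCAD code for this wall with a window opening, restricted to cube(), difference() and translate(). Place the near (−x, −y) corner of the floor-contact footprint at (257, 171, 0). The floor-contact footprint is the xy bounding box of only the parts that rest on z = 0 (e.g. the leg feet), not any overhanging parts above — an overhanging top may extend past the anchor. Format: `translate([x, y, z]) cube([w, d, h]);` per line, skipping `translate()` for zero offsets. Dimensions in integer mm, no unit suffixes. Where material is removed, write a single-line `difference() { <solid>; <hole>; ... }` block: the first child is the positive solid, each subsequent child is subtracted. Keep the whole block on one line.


difference() { translate([257, 171, 0]) cube([4502, 214, 2635]); translate([994, 171, 769]) cube([1272, 214, 1250]); }


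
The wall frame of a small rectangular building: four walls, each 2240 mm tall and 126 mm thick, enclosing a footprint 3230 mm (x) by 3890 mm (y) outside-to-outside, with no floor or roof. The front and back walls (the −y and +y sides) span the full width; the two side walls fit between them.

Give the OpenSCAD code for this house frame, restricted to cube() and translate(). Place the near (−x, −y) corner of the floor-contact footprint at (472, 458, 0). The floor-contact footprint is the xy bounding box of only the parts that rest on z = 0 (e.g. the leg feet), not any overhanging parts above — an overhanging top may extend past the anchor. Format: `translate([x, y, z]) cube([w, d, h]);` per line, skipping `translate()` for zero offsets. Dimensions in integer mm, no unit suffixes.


translate([472, 458, 0]) cube([3230, 126, 2240]);
translate([472, 4222, 0]) cube([3230, 126, 2240]);
translate([472, 584, 0]) cube([126, 3638, 2240]);
translate([3576, 584, 0]) cube([126, 3638, 2240]);


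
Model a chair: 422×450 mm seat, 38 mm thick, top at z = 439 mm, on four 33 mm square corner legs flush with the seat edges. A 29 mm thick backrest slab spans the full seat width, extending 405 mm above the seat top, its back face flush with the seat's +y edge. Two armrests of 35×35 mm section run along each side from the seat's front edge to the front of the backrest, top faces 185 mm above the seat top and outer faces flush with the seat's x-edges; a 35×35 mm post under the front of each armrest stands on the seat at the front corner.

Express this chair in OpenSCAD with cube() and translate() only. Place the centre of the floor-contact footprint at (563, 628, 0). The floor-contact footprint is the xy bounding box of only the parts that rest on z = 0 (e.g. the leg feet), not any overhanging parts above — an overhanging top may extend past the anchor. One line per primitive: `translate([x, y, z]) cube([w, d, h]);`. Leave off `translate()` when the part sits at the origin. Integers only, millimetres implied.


translate([352, 403, 401]) cube([422, 450, 38]);
translate([352, 403, 0]) cube([33, 33, 401]);
translate([741, 403, 0]) cube([33, 33, 401]);
translate([352, 820, 0]) cube([33, 33, 401]);
translate([741, 820, 0]) cube([33, 33, 401]);
translate([352, 824, 439]) cube([422, 29, 405]);
translate([352, 403, 589]) cube([35, 421, 35]);
translate([739, 403, 589]) cube([35, 421, 35]);
translate([352, 403, 439]) cube([35, 35, 150]);
translate([739, 403, 439]) cube([35, 35, 150]);


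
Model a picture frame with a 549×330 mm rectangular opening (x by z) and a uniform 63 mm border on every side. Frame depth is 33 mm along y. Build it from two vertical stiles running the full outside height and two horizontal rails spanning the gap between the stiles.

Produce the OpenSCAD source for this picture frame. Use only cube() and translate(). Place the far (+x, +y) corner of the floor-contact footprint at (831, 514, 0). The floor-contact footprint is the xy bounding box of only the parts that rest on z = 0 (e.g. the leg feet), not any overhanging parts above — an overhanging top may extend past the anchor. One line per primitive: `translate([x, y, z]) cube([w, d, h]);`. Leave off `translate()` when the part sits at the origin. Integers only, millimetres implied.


translate([156, 481, 0]) cube([63, 33, 456]);
translate([768, 481, 0]) cube([63, 33, 456]);
translate([219, 481, 0]) cube([549, 33, 63]);
translate([219, 481, 393]) cube([549, 33, 63]);


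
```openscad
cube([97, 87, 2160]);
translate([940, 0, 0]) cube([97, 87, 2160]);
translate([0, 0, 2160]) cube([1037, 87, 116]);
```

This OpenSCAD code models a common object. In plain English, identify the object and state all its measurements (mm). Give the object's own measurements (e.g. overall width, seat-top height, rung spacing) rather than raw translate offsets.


A door frame. The clear opening is 843 mm wide and 2160 mm high. Two 97 mm wide jambs, 87 mm deep, stand either side of the opening from the floor to the top of the opening. A 116 mm thick head sits across the top of both jambs, spanning the full outside width of the frame.


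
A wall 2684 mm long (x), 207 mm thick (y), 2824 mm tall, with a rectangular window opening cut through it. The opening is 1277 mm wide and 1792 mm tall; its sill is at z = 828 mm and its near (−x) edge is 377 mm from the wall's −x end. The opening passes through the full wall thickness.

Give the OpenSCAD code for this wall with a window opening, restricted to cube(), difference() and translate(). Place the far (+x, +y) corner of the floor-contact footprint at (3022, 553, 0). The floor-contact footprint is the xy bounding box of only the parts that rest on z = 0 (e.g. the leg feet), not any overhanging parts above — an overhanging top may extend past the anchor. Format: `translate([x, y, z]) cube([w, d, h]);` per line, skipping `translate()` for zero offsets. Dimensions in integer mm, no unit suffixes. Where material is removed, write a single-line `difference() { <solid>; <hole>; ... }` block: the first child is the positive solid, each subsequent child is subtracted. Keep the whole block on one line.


difference() { translate([338, 346, 0]) cube([2684, 207, 2824]); translate([715, 346, 828]) cube([1277, 207, 1792]); }


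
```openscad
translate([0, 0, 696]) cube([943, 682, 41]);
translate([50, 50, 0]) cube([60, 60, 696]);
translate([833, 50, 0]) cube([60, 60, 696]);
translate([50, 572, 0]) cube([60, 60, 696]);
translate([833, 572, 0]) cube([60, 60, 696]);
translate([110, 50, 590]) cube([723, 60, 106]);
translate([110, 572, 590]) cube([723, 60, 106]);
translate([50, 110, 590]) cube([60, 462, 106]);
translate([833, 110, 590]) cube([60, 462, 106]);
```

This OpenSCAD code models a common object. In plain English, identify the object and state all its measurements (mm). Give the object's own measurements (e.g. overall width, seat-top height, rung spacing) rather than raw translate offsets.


A table: top 943 mm (x) × 682 mm (y), 41 mm thick, upper face at z = 737 mm, on four 60×60 mm square legs, each inset 50 mm from the nearest pair of top edges from z = 0 to the bottom of the top. Four apron rails, 60 mm thick and 106 mm tall, run between adjacent legs with their top edges flush with the underside of the top and their outer faces flush with the legs' outer faces.


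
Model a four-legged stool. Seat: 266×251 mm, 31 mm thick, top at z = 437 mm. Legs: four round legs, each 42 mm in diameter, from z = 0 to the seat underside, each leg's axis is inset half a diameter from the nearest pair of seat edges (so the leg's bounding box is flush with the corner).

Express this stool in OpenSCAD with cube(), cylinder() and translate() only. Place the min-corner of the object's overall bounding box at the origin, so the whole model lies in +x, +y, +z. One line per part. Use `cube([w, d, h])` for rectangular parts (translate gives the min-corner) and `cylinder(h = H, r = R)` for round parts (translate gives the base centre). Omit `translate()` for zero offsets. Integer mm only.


translate([0, 0, 406]) cube([266, 251, 31]);
translate([21, 21, 0]) cylinder(h = 406, r = 21);
translate([245, 21, 0]) cylinder(h = 406, r = 21);
translate([21, 230, 0]) cylinder(h = 406, r = 21);
translate([245, 230, 0]) cylinder(h = 406, r = 21);


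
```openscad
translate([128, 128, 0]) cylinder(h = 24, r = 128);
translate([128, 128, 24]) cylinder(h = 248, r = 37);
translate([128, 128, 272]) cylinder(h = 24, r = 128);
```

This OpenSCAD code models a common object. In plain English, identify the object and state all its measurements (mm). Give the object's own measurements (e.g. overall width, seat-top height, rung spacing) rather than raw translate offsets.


A spool: two coaxial disc flanges of radius 128 mm and thickness 24 mm, joined by a core cylinder of radius 37 mm and height 248 mm. The lower flange rests on z = 0 and the three cylinders share a vertical axis.


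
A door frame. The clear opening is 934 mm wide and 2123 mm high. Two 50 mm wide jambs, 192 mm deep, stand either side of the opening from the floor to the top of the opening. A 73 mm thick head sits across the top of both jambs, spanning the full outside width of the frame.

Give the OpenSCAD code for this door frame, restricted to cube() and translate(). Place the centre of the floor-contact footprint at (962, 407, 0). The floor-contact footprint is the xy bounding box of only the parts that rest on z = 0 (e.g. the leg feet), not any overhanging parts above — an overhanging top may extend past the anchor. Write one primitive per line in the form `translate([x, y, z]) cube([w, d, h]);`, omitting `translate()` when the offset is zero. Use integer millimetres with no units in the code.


translate([445, 311, 0]) cube([50, 192, 2123]);
translate([1429, 311, 0]) cube([50, 192, 2123]);
translate([445, 311, 2123]) cube([1034, 192, 73]);


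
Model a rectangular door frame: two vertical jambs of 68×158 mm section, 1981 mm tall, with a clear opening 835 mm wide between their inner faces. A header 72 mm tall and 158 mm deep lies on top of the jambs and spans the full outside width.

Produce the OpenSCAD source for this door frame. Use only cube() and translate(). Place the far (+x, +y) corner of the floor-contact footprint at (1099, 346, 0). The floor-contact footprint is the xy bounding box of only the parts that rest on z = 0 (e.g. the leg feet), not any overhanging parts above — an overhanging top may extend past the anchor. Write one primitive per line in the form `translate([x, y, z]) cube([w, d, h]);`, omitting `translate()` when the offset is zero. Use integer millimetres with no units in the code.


translate([128, 188, 0]) cube([68, 158, 1981]);
translate([1031, 188, 0]) cube([68, 158, 1981]);
translate([128, 188, 1981]) cube([971, 158, 72]);


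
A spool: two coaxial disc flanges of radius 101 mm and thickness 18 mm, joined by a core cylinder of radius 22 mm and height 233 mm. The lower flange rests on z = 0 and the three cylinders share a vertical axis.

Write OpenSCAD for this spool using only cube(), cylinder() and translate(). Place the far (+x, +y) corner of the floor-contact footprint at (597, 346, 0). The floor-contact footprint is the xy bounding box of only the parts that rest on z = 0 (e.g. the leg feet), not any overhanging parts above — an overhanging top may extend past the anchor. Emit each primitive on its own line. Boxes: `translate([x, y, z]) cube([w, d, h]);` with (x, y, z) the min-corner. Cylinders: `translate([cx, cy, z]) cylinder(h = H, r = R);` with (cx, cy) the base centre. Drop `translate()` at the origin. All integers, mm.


translate([496, 245, 0]) cylinder(h = 18, r = 101);
translate([496, 245, 18]) cylinder(h = 233, r = 22);
translate([496, 245, 251]) cylinder(h = 18, r = 101);


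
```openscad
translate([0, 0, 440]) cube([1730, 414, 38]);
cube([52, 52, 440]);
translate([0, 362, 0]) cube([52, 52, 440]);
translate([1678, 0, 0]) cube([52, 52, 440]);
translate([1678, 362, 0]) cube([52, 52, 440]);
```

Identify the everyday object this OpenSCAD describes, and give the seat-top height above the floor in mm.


A bench. The seat-top height is 478 mm.

A long slab on four corner posts — a bench. The slab sits at z = 440 with thickness 38, so the top is 440 + 38 = 478 mm.


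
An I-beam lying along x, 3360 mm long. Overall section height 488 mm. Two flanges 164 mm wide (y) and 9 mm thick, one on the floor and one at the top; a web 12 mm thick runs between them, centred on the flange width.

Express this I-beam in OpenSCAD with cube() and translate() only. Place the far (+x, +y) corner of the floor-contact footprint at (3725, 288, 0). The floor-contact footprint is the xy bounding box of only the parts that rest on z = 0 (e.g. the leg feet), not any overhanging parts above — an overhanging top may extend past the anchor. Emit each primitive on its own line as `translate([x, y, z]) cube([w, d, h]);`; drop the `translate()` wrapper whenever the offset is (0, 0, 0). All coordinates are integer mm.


translate([365, 124, 0]) cube([3360, 164, 9]);
translate([365, 200, 9]) cube([3360, 12, 470]);
translate([365, 124, 479]) cube([3360, 164, 9]);


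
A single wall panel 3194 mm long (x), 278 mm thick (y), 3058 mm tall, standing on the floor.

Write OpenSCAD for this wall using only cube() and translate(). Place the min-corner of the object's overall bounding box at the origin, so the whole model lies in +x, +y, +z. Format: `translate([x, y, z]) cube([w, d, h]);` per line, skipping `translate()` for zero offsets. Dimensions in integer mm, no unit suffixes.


cube([3194, 278, 3058]);


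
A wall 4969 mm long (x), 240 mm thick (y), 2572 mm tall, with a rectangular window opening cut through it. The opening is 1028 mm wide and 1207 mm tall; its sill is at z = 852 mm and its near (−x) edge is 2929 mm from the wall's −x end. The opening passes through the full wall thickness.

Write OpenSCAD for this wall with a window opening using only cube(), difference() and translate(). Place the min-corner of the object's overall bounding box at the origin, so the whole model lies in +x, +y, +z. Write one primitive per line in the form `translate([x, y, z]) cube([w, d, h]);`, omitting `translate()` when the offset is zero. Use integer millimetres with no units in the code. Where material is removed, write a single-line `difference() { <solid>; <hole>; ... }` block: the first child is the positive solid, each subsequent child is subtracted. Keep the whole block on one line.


difference() { cube([4969, 240, 2572]); translate([2929, 0, 852]) cube([1028, 240, 1207]); }


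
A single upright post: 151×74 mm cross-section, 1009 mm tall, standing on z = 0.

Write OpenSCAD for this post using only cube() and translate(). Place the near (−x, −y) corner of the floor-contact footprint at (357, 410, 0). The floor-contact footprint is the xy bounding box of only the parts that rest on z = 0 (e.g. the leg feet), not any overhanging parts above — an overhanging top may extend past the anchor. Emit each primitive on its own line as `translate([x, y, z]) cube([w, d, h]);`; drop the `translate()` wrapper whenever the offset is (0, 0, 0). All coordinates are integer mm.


translate([357, 410, 0]) cube([151, 74, 1009]);


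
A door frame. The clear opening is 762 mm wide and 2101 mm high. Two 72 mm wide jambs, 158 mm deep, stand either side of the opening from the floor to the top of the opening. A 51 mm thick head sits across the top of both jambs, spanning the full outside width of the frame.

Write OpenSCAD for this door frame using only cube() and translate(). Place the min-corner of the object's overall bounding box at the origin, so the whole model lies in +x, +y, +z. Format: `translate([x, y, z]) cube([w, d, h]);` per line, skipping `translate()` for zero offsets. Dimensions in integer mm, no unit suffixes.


cube([72, 158, 2101]);
translate([834, 0, 0]) cube([72, 158, 2101]);
translate([0, 0, 2101]) cube([906, 158, 51]);


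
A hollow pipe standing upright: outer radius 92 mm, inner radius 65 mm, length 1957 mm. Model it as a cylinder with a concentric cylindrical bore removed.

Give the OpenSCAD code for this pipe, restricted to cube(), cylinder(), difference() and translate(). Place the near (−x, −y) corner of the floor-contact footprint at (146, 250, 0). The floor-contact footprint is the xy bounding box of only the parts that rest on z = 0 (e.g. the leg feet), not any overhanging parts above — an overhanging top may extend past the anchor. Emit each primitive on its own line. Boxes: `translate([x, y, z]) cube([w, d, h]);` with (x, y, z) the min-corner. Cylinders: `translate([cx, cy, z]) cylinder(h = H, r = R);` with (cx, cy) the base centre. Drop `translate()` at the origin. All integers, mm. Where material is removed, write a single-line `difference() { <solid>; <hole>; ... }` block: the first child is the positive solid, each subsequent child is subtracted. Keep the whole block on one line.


difference() { translate([238, 342, 0]) cylinder(h = 1957, r = 92); translate([238, 342, 0]) cylinder(h = 1957, r = 65); }


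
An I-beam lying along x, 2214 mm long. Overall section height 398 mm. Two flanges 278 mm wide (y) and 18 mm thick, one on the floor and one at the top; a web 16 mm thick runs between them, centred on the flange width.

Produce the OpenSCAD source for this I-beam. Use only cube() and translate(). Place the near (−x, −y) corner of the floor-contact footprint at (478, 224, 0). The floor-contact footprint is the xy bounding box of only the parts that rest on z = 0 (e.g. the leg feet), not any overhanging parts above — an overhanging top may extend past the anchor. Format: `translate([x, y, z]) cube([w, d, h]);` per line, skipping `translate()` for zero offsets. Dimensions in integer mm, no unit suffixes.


translate([478, 224, 0]) cube([2214, 278, 18]);
translate([478, 355, 18]) cube([2214, 16, 362]);
translate([478, 224, 380]) cube([2214, 278, 18]);


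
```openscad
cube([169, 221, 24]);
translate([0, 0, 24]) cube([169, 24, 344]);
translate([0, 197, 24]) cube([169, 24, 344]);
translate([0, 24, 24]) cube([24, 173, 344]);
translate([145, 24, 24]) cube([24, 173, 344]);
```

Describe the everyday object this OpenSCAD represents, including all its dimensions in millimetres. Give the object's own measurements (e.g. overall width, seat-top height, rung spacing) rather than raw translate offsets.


An open-topped rectangular box: outside dimensions 169×221×368 mm, with a uniform wall and base thickness of 24 mm. The base is a full 169×221 slab on the floor; four walls sit on top of the base. The front and back walls (the −y and +y sides) span the full width; the two side walls fit between them.


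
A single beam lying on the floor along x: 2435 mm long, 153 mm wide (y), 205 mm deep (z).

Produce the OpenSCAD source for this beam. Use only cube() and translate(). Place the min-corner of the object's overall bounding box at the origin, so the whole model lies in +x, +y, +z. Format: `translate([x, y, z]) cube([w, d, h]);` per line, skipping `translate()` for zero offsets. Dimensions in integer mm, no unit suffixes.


cube([2435, 153, 205]);


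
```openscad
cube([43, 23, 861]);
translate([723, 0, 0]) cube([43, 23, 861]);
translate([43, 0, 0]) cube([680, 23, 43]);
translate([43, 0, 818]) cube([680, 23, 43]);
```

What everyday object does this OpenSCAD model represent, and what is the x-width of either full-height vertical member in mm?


A picture frame. The border width is 43 mm.

Four thin pieces enclosing a rectangular opening — a picture frame. The two full-height stiles are 861 mm tall; the top rail sits at z = 818 and is 43 mm tall, so the border above the opening is 861 − 818 = 43 mm, matching the stile x-width.


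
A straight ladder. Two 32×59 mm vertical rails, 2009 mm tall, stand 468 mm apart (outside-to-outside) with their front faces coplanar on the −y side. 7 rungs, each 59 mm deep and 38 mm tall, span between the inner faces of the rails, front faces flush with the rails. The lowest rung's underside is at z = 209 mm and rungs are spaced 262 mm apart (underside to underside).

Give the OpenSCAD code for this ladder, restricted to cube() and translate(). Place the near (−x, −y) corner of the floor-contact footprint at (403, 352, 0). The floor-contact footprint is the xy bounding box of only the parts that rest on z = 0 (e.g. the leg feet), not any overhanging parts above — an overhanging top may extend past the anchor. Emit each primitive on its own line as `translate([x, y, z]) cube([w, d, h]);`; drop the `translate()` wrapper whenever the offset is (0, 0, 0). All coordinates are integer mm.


translate([403, 352, 0]) cube([32, 59, 2009]);
translate([839, 352, 0]) cube([32, 59, 2009]);
translate([435, 352, 209]) cube([404, 59, 38]);
translate([435, 352, 471]) cube([404, 59, 38]);
translate([435, 352, 733]) cube([404, 59, 38]);
translate([435, 352, 995]) cube([404, 59, 38]);
translate([435, 352, 1257]) cube([404, 59, 38]);
translate([435, 352, 1519]) cube([404, 59, 38]);
translate([435, 352, 1781]) cube([404, 59, 38]);


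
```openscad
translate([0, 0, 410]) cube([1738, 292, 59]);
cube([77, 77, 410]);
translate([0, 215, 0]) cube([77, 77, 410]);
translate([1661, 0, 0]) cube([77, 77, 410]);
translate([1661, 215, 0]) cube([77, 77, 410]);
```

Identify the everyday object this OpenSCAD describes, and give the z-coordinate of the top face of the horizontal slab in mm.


A bench. The seat-top height is 469 mm.

A long slab on four corner posts — a bench. The slab sits at z = 410 with thickness 59, so the top is 410 + 59 = 469 mm.


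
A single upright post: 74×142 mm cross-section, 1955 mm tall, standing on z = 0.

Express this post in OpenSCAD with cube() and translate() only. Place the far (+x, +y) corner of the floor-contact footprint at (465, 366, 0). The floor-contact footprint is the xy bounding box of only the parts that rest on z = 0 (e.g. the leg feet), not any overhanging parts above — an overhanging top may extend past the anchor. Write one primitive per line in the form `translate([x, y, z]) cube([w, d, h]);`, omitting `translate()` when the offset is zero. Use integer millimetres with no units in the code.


translate([391, 224, 0]) cube([74, 142, 1955]);


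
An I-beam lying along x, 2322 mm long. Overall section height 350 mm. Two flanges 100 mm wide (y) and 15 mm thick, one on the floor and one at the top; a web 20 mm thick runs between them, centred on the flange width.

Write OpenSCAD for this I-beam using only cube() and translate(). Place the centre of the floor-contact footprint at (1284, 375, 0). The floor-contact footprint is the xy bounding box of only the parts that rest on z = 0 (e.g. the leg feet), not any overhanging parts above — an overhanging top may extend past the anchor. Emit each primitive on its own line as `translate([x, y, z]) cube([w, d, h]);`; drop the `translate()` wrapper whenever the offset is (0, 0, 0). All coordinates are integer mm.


translate([123, 325, 0]) cube([2322, 100, 15]);
translate([123, 365, 15]) cube([2322, 20, 320]);
translate([123, 325, 335]) cube([2322, 100, 15]);


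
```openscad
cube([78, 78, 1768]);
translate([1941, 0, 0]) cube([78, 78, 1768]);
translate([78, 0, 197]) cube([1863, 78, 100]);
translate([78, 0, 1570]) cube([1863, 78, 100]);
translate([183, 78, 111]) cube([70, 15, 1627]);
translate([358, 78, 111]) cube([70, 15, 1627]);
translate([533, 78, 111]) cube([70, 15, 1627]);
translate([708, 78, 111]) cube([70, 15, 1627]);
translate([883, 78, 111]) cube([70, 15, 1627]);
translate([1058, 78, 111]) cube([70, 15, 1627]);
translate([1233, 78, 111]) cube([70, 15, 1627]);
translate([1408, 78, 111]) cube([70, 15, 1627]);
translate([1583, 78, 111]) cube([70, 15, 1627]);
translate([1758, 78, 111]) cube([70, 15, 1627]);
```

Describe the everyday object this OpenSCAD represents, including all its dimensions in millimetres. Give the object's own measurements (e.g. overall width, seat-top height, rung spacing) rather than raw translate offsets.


A fence section. Two 78×78 mm posts, 1768 mm tall, stand on the floor with a clear span of 1863 mm between their inner faces. Two horizontal rails of 78×100 mm section span the gap between the posts with their undersides at z = 197 mm and z = 1570 mm, flush with the posts' −y face. 10 pickets, each 70 mm wide, 15 mm thick and 1627 mm tall, are fixed to the +y face of the rails with their bottoms at z = 111 mm, spaced across the span with a 105 mm gap after the −x post and between neighbouring pickets, with 113 mm left before the +x post.
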